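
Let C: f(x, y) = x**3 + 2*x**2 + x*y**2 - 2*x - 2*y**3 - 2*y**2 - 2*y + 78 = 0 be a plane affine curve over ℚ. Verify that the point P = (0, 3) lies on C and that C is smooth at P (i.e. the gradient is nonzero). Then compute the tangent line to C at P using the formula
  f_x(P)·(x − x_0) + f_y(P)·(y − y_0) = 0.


Tangent line at P: 7*x - 68*y + 204 = 0.

Step 1: f(0, 3) = 0, so P lies on C.
Step 2: partial derivatives
  f_x(x, y) = 3*x**2 + 4*x + y**2 - 2, f_y(x, y) = 2*x*y - 6*y**2 - 4*y - 2.
  f_x(P) = 7, f_y(P) = -68 (gradient nonzero, so P is smooth).
Step 3: tangent line at P: 7·(x − 0) + -68·(y − 3) = 0.
Expanding: 7*x - 68*y + 204 = 0.


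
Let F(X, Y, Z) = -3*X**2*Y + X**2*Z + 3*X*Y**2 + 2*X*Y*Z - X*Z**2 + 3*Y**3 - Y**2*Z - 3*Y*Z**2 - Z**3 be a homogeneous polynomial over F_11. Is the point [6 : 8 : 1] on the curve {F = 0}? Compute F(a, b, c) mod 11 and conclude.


F(6,8,1) ≡ 2 (mod 11); P is NOT on the curve.

Evaluate F(6, 8, 1) term-by-term (mod 11).
  -3*X**2*Y ↦ -3·36·8·1 = -864
  X**2*Z ↦ 1·36·1·1 = 36
  3*X*Y**2 ↦ 3·6·64·1 = 1152
  2*X*Y*Z ↦ 2·6·8·1 = 96
  -X*Z**2 ↦ -1·6·1·1 = -6
  3*Y**3 ↦ 3·1·512·1 = 1536
  -Y**2*Z ↦ -1·1·64·1 = -64
  -3*Y*Z**2 ↦ -3·1·8·1 = -24
  -Z**3 ↦ -1·1·1·1 = -1
Sum: F(6, 8, 1) = (-864) + (36) + (1152) + (96) + (-6) + (1536) + (-64) + (-24) + (-1) = 1861.
Reducing mod 11: 1861 ≡ 2 (mod 11).
Since F(a, b, c) ≡ 2 ≠ 0 (mod 11), P does NOT lie on the curve.


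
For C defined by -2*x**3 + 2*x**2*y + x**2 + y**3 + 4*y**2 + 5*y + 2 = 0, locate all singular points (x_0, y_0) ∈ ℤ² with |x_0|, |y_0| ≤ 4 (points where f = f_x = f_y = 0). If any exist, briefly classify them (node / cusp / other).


Singular points: {(0, -1)}; classification: node.

Compute partial derivatives:
  f_x = -6*x**2 + 4*x*y + 2*x.
  f_y = 2*x**2 + 3*y**2 + 8*y + 5.
Scan x_0 ∈ {−4, ..., 4}. For each x_0, f_y(x_0, y) is a polynomial in y; find its integer roots y ∈ {−4, ..., 4}, then test f_x and f at those candidates.
  x = -4: f_y(-4, y) = 3*y**2 + 8*y + 37; no integer root y with |y| ≤ 4.
  x = -3: f_y(-3, y) = 3*y**2 + 8*y + 23; no integer root y with |y| ≤ 4.
  x = -2: f_y(-2, y) = 3*y**2 + 8*y + 13; no integer root y with |y| ≤ 4.
  x = -1: f_y(-1, y) = 3*y**2 + 8*y + 7; no integer root y with |y| ≤ 4.
  x = 0: f_y(0, y) = 3*y**2 + 8*y + 5; vanishes at y ∈ {-1}. (0, -1): f_x = 0, f = 0 — SINGULAR.
  x = 1: f_y(1, y) = 3*y**2 + 8*y + 7; no integer root y with |y| ≤ 4.
  x = 2: f_y(2, y) = 3*y**2 + 8*y + 13; no integer root y with |y| ≤ 4.
  x = 3: f_y(3, y) = 3*y**2 + 8*y + 23; no integer root y with |y| ≤ 4.
  x = 4: f_y(4, y) = 3*y**2 + 8*y + 37; no integer root y with |y| ≤ 4.
Only singular point on the grid: (0, -1).
Classify: substitute x = 0 + u, y = -1 + v and expand: f = -2*u**3 + 2*u**2*v - u**2 + v**3 + v**2.
No constant or linear terms (consistent with a singular point). Quadratic part: -u**2 + v**2. Cubic part: -2*u**3 + 2*u**2*v + v**3.
The quadratic part v**2 - u**2 = (v − u)(v + u) splits into two distinct linear factors, so there are two distinct tangent lines y − -1 = ±(x − 0) — this is a node (ordinary double point).
Classification: node.


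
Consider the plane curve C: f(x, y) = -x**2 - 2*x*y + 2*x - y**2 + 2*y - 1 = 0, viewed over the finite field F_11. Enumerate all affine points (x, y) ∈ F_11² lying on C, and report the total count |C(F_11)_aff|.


Affine F_11-points: {(0, 1), (1, 0), (2, 10), (3, 9), (4, 8), (5, 7), (6, 6), (7, 5), (8, 4), (9, 3), (10, 2)}; count = 11.

For each of the 121 pairs (x, y) ∈ F_11², evaluate f(x, y) mod 11. Record the zeros.
  x = 0: [0↦10, 1↦0, 2↦10, 3↦7, 4↦2, 5↦6, 6↦8, 7↦8, 8↦6, 9↦2, 10↦7]  zeros at y ∈ {1}
  x = 1: [0↦0, 1↦10, 2↦7, 3↦2, 4↦6, 5↦8, 6↦8, 7↦6, 8↦2, 9↦7, 10↦10]  zeros at y ∈ {0}
  x = 2: [0↦10, 1↦7, 2↦2, 3↦6, 4↦8, 5↦8, 6↦6, 7↦2, 8↦7, 9↦10, 10↦0]  zeros at y ∈ {10}
  x = 3: [0↦7, 1↦2, 2↦6, 3↦8, 4↦8, 5↦6, 6↦2, 7↦7, 8↦10, 9↦0, 10↦10]  zeros at y ∈ {9}
  x = 4: [0↦2, 1↦6, 2↦8, 3↦8, 4↦6, 5↦2, 6↦7, 7↦10, 8↦0, 9↦10, 10↦7]  zeros at y ∈ {8}
  x = 5: [0↦6, 1↦8, 2↦8, 3↦6, 4↦2, 5↦7, 6↦10, 7↦0, 8↦10, 9↦7, 10↦2]  zeros at y ∈ {7}
  x = 6: [0↦8, 1↦8, 2↦6, 3↦2, 4↦7, 5↦10, 6↦0, 7↦10, 8↦7, 9↦2, 10↦6]  zeros at y ∈ {6}
  x = 7: [0↦8, 1↦6, 2↦2, 3↦7, 4↦10, 5↦0, 6↦10, 7↦7, 8↦2, 9↦6, 10↦8]  zeros at y ∈ {5}
  x = 8: [0↦6, 1↦2, 2↦7, 3↦10, 4↦0, 5↦10, 6↦7, 7↦2, 8↦6, 9↦8, 10↦8]  zeros at y ∈ {4}
  x = 9: [0↦2, 1↦7, 2↦10, 3↦0, 4↦10, 5↦7, 6↦2, 7↦6, 8↦8, 9↦8, 10↦6]  zeros at y ∈ {3}
  x = 10: [0↦7, 1↦10, 2↦0, 3↦10, 4↦7, 5↦2, 6↦6, 7↦8, 8↦8, 9↦6, 10↦2]  zeros at y ∈ {2}
Collecting zeros: affine points = {(0, 1), (1, 0), (2, 10), (3, 9), (4, 8), (5, 7), (6, 6), (7, 5), (8, 4), (9, 3), (10, 2)}.
Total count |C(F_11)_aff| = 11.


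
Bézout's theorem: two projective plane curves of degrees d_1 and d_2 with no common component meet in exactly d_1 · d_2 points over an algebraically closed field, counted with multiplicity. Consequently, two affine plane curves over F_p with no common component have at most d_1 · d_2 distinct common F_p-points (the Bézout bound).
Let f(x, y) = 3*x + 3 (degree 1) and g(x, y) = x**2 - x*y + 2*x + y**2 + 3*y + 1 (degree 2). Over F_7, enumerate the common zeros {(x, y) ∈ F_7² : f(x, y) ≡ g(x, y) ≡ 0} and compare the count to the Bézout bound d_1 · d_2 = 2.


Common zeros: {(6, 0), (6, 3)}; count = 2; Bézout bound = 2.

deg(f) = 1, deg(g) = 2, so Bézout bound = 2.
Scan x ∈ F_7. For each x, list the y ∈ F_7 with f(x, y) ≡ 0 and those with g(x, y) ≡ 0 (mod 7); the common zeros in that column are the intersection.
  x = 0: f ≡ 0 at y ∈ ∅; g ≡ 0 at y ∈ ∅; common: ∅.
  x = 1: f ≡ 0 at y ∈ ∅; g ≡ 0 at y ∈ {1, 4}; common: ∅.
  x = 2: f ≡ 0 at y ∈ ∅; g ≡ 0 at y ∈ {3}; common: ∅.
  x = 3: f ≡ 0 at y ∈ ∅; g ≡ 0 at y ∈ ∅; common: ∅.
  x = 4: f ≡ 0 at y ∈ ∅; g ≡ 0 at y ∈ ∅; common: ∅.
  x = 5: f ≡ 0 at y ∈ ∅; g ≡ 0 at y ∈ {1}; common: ∅.
  x = 6: f ≡ 0 at y ∈ {0, 1, 2, 3, 4, 5, 6}; g ≡ 0 at y ∈ {0, 3}; common: {0, 3}.
Collecting: common zeros = {(6, 0), (6, 3)}, so the count is 2.
Comparison with the Bézout bound: 2 ≤ 2 = deg(f)·deg(g), as expected for curves with no common component (the bound is attained).


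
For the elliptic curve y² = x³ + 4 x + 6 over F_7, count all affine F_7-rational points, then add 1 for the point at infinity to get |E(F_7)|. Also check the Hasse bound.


Affine points = {(1, 2), (1, 5), (2, 1), (2, 6), (4, 3), (4, 4), (5, 2), (5, 5), (6, 1), (6, 6)}; affine count = 10; |E(F_7)| = 11.

Discriminant check: Δ ∝ 4a³ + 27b² = 4·4³ + 27·6² = 4·64 + 27·36 ≡ 3 (mod 7). Nonzero ⇒ E is nonsingular.
For each x ∈ F_7, compute rhs = x³ + 4·x + 6 mod 7, then count y ∈ F_7 with y² ≡ rhs.
  x = 0: rhs = 6, matching y values: none (0 points).
  x = 1: rhs = 4, matching y values: 2, 5 (2 points).
  x = 2: rhs = 1, matching y values: 1, 6 (2 points).
  x = 3: rhs = 3, matching y values: none (0 points).
  x = 4: rhs = 2, matching y values: 3, 4 (2 points).
  x = 5: rhs = 4, matching y values: 2, 5 (2 points).
  x = 6: rhs = 1, matching y values: 1, 6 (2 points).
Total affine count: 10.
Full point count |E(F_7)| = 10 + 1 = 11.
Hasse bound: |11 − (7+1)| = |3| = 3 ≤ 2√7 ≈ 5.2915 ✓.


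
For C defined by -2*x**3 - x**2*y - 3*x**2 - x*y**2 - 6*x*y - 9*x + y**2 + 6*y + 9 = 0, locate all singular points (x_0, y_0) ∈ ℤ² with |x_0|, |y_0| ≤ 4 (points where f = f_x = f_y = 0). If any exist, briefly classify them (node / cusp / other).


Singular points: {(0, -3)}; classification: cusp.

Compute partial derivatives:
  f_x = -6*x**2 - 2*x*y - 6*x - y**2 - 6*y - 9.
  f_y = -x**2 - 2*x*y - 6*x + 2*y + 6.
Scan x_0 ∈ {−4, ..., 4}. For each x_0, f_y(x_0, y) is a polynomial in y; find its integer roots y ∈ {−4, ..., 4}, then test f_x and f at those candidates.
  x = -4: f_y(-4, y) = 10*y + 14; no integer root y with |y| ≤ 4.
  x = -3: f_y(-3, y) = 8*y + 15; no integer root y with |y| ≤ 4.
  x = -2: f_y(-2, y) = 6*y + 14; no integer root y with |y| ≤ 4.
  x = -1: f_y(-1, y) = 4*y + 11; no integer root y with |y| ≤ 4.
  x = 0: f_y(0, y) = 2*y + 6; vanishes at y ∈ {-3}. (0, -3): f_x = 0, f = 0 — SINGULAR.
  x = 1: f_y(1, y) = -1; no integer root y with |y| ≤ 4.
  x = 2: f_y(2, y) = -2*y - 10; no integer root y with |y| ≤ 4.
  x = 3: f_y(3, y) = -4*y - 21; no integer root y with |y| ≤ 4.
  x = 4: f_y(4, y) = -6*y - 34; no integer root y with |y| ≤ 4.
Only singular point on the grid: (0, -3).
Classify: substitute x = 0 + u, y = -3 + v and expand: f = -2*u**3 - u**2*v - u*v**2 + v**2.
No constant or linear terms (consistent with a singular point). Quadratic part: v**2. Cubic part: -2*u**3 - u**2*v - u*v**2.
The quadratic part v**2 is a perfect square, so there is a single (double) tangent line v = 0, i.e. y = -3. Restricting the cubic part to that line (v = 0) leaves -2*u**3 ≠ 0, so f is not divisible by v and the branch is v² ≈ 2*u**3 to lowest order — this is a cusp.
Classification: cusp.


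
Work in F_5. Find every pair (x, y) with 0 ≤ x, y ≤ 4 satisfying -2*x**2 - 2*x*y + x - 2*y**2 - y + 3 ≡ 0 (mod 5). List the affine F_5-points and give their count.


Affine F_5-points: {(0, 1), (1, 3), (2, 1), (2, 4), (4, 0), (4, 3)}; count = 6.

For each of the 25 pairs (x, y) ∈ F_5², evaluate f(x, y) mod 5. Record the zeros.
  x = 0: [0↦3, 1↦0, 2↦3, 3↦2, 4↦2]  zeros at y ∈ {1}
  x = 1: [0↦2, 1↦2, 2↦3, 3↦0, 4↦3]  zeros at y ∈ {3}
  x = 2: [0↦2, 1↦0, 2↦4, 3↦4, 4↦0]  zeros at y ∈ {1, 4}
  x = 3: [0↦3, 1↦4, 2↦1, 3↦4, 4↦3]  zeros at y ∈ ∅
  x = 4: [0↦0, 1↦4, 2↦4, 3↦0, 4↦2]  zeros at y ∈ {0, 3}
Collecting zeros: affine points = {(0, 1), (1, 3), (2, 1), (2, 4), (4, 0), (4, 3)}.
Total count |C(F_5)_aff| = 6.


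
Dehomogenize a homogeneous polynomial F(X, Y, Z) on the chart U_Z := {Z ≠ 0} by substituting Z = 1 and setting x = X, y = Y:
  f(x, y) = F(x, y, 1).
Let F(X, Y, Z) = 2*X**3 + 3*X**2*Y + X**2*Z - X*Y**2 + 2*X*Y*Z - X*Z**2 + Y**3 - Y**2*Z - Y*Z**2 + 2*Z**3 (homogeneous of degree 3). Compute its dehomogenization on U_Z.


f(x, y) = 2*x**3 + 3*x**2*y + x**2 - x*y**2 + 2*x*y - x + y**3 - y**2 - y + 2

On U_Z we set Z = 1. Each monomial c·X^i·Y^j·Z^k in F becomes c·x^i·y^j·1^k = c·x^i·y^j.
Substituting Z = 1: F(X, Y, 1) = 2*x**3 + 3*x**2*y + x**2 - x*y**2 + 2*x*y - x + y**3 - y**2 - y + 2.
Note: deg(f) ≤ deg(F) = 3; strict inequality happens when F is divisible by Z (lost terms).


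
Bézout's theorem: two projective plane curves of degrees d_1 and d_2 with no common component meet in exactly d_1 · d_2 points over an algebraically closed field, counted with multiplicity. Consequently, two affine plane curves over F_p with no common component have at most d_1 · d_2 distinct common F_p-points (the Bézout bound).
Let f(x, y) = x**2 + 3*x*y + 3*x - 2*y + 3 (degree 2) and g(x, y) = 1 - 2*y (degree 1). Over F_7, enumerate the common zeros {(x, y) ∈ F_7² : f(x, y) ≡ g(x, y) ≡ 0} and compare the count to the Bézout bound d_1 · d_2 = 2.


Common zeros: {(3, 4)}; count = 1; Bézout bound = 2.

deg(f) = 2, deg(g) = 1, so Bézout bound = 2.
Scan x ∈ F_7. For each x, list the y ∈ F_7 with f(x, y) ≡ 0 and those with g(x, y) ≡ 0 (mod 7); the common zeros in that column are the intersection.
  x = 0: f ≡ 0 at y ∈ {5}; g ≡ 0 at y ∈ {4}; common: ∅.
  x = 1: f ≡ 0 at y ∈ {0}; g ≡ 0 at y ∈ {4}; common: ∅.
  x = 2: f ≡ 0 at y ∈ {2}; g ≡ 0 at y ∈ {4}; common: ∅.
  x = 3: f ≡ 0 at y ∈ {0, 1, 2, 3, 4, 5, 6}; g ≡ 0 at y ∈ {4}; common: {4}.
  x = 4: f ≡ 0 at y ∈ {6}; g ≡ 0 at y ∈ {4}; common: ∅.
  x = 5: f ≡ 0 at y ∈ {1}; g ≡ 0 at y ∈ {4}; common: ∅.
  x = 6: f ≡ 0 at y ∈ {3}; g ≡ 0 at y ∈ {4}; common: ∅.
Collecting: common zeros = {(3, 4)}, so the count is 1.
Comparison with the Bézout bound: 1 ≤ 2 = deg(f)·deg(g), as expected for curves with no common component (the affine F_7-count falls short of the bound because intersections may lie at infinity, over extension fields, or carry multiplicity).


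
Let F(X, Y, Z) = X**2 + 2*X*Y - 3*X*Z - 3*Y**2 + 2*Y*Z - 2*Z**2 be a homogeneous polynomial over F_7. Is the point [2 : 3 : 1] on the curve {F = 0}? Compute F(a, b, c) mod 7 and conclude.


F(2,3,1) ≡ 1 (mod 7); P is NOT on the curve.

Evaluate F(2, 3, 1) term-by-term (mod 7).
  X**2 ↦ 1·4·1·1 = 4
  2*X*Y ↦ 2·2·3·1 = 12
  -3*X*Z ↦ -3·2·1·1 = -6
  -3*Y**2 ↦ -3·1·9·1 = -27
  2*Y*Z ↦ 2·1·3·1 = 6
  -2*Z**2 ↦ -2·1·1·1 = -2
Sum: F(2, 3, 1) = (4) + (12) + (-6) + (-27) + (6) + (-2) = -13.
Reducing mod 7: -13 ≡ 1 (mod 7).
Since F(a, b, c) ≡ 1 ≠ 0 (mod 7), P does NOT lie on the curve.


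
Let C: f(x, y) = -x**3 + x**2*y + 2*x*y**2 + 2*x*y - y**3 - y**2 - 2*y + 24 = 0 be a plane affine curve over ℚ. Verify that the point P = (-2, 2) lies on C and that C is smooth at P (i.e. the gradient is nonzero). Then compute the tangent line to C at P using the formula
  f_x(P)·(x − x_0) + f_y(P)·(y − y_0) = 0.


Tangent line at P: -8*x - 34*y + 52 = 0.

Step 1: f(-2, 2) = 0, so P lies on C.
Step 2: partial derivatives
  f_x(x, y) = -3*x**2 + 2*x*y + 2*y**2 + 2*y, f_y(x, y) = x**2 + 4*x*y + 2*x - 3*y**2 - 2*y - 2.
  f_x(P) = -8, f_y(P) = -34 (gradient nonzero, so P is smooth).
Step 3: tangent line at P: -8·(x − -2) + -34·(y − 2) = 0.
Expanding: -8*x - 34*y + 52 = 0.


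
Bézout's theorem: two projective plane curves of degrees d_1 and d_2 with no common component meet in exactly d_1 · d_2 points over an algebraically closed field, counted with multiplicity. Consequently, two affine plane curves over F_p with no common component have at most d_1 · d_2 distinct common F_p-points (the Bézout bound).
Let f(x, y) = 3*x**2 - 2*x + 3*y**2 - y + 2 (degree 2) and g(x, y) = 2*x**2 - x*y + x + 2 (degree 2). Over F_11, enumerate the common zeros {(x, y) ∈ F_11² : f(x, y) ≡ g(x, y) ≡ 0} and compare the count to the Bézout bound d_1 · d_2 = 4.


Common zeros: ∅; count = 0; Bézout bound = 4.

deg(f) = 2, deg(g) = 2, so Bézout bound = 4.
Scan x ∈ F_11. For each x, list the y ∈ F_11 with f(x, y) ≡ 0 and those with g(x, y) ≡ 0 (mod 11); the common zeros in that column are the intersection.
  x = 0: f ≡ 0 at y ∈ ∅; g ≡ 0 at y ∈ ∅; common: ∅.
  x = 1: f ≡ 0 at y ∈ {7, 8}; g ≡ 0 at y ∈ {5}; common: ∅.
  x = 2: f ≡ 0 at y ∈ ∅; g ≡ 0 at y ∈ {6}; common: ∅.
  x = 3: f ≡ 0 at y ∈ {2}; g ≡ 0 at y ∈ {4}; common: ∅.
  x = 4: f ≡ 0 at y ∈ {1, 3}; g ≡ 0 at y ∈ {4}; common: ∅.
  x = 5: f ≡ 0 at y ∈ {2}; g ≡ 0 at y ∈ {7}; common: ∅.
  x = 6: f ≡ 0 at y ∈ ∅; g ≡ 0 at y ∈ {6}; common: ∅.
  x = 7: f ≡ 0 at y ∈ {7, 8}; g ≡ 0 at y ∈ {9}; common: ∅.
  x = 8: f ≡ 0 at y ∈ ∅; g ≡ 0 at y ∈ {9}; common: ∅.
  x = 9: f ≡ 0 at y ∈ {5, 10}; g ≡ 0 at y ∈ {7}; common: ∅.
  x = 10: f ≡ 0 at y ∈ {5, 10}; g ≡ 0 at y ∈ {8}; common: ∅.
Collecting: common zeros = ∅, so the count is 0.
Comparison with the Bézout bound: 0 ≤ 4 = deg(f)·deg(g), as expected for curves with no common component (the affine F_11-count falls short of the bound because intersections may lie at infinity, over extension fields, or carry multiplicity).


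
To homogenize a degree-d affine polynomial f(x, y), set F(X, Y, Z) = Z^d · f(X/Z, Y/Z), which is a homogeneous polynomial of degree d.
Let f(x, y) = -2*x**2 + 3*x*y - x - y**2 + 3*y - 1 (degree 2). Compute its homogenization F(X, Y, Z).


F(X, Y, Z) = -2*X**2 + 3*X*Y - X*Z - Y**2 + 3*Y*Z - Z**2

deg(f) = 2.
Substitute x = X/Z, y = Y/Z into f, then multiply by Z^2.
  monomial -2·x^2·y^0 ↦ -2·X^2·Y^0·Z^0.
  monomial 3·x^1·y^1 ↦ 3·X^1·Y^1·Z^0.
  monomial -1·x^1·y^0 ↦ -1·X^1·Y^0·Z^1.
  monomial -1·x^0·y^2 ↦ -1·X^0·Y^2·Z^0.
  monomial 3·x^0·y^1 ↦ 3·X^0·Y^1·Z^1.
  monomial -1·x^0·y^0 ↦ -1·X^0·Y^0·Z^2.
Collecting: F(X, Y, Z) = -2*X**2 + 3*X*Y - X*Z - Y**2 + 3*Y*Z - Z**2.


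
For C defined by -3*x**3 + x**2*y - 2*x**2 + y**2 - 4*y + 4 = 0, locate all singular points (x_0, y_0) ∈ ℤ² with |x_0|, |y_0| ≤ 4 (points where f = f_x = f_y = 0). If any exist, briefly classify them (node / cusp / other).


Singular points: {(0, 2)}; classification: cusp.

Compute partial derivatives:
  f_x = -9*x**2 + 2*x*y - 4*x.
  f_y = x**2 + 2*y - 4.
Scan x_0 ∈ {−4, ..., 4}. For each x_0, f_y(x_0, y) is a polynomial in y; find its integer roots y ∈ {−4, ..., 4}, then test f_x and f at those candidates.
  x = -4: f_y(-4, y) = 2*y + 12; no integer root y with |y| ≤ 4.
  x = -3: f_y(-3, y) = 2*y + 5; no integer root y with |y| ≤ 4.
  x = -2: f_y(-2, y) = 2*y; vanishes at y ∈ {0}. (-2, 0): f_x = -28 ≠ 0.
  x = -1: f_y(-1, y) = 2*y - 3; no integer root y with |y| ≤ 4.
  x = 0: f_y(0, y) = 2*y - 4; vanishes at y ∈ {2}. (0, 2): f_x = 0, f = 0 — SINGULAR.
  x = 1: f_y(1, y) = 2*y - 3; no integer root y with |y| ≤ 4.
  x = 2: f_y(2, y) = 2*y; vanishes at y ∈ {0}. (2, 0): f_x = -44 ≠ 0.
  x = 3: f_y(3, y) = 2*y + 5; no integer root y with |y| ≤ 4.
  x = 4: f_y(4, y) = 2*y + 12; no integer root y with |y| ≤ 4.
Only singular point on the grid: (0, 2).
Classify: substitute x = 0 + u, y = 2 + v and expand: f = -3*u**3 + u**2*v + v**2.
No constant or linear terms (consistent with a singular point). Quadratic part: v**2. Cubic part: -3*u**3 + u**2*v.
The quadratic part v**2 is a perfect square, so there is a single (double) tangent line v = 0, i.e. y = 2. Restricting the cubic part to that line (v = 0) leaves -3*u**3 ≠ 0, so f is not divisible by v and the branch is v² ≈ 3*u**3 to lowest order — this is a cusp.
Classification: cusp.


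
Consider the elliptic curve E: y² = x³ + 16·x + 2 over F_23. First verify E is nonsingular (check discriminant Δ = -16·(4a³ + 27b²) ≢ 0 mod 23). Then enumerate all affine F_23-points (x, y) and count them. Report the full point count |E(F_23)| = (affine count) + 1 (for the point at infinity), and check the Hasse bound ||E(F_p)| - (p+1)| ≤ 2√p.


Affine points = {(0, 5), (0, 18), (3, 10), (3, 13), (5, 0), (9, 1), (9, 22), (10, 9), (10, 14), (12, 6), (12, 17), (14, 7), (14, 16), (15, 11), (15, 12), (17, 9), (17, 14), (18, 2), (18, 21), (19, 9), (19, 14), (21, 10), (21, 13), (22, 10), (22, 13)}; affine count = 25; |E(F_23)| = 26.

Discriminant check: Δ ∝ 4a³ + 27b² = 4·16³ + 27·2² = 4·4096 + 27·4 ≡ 1 (mod 23). Nonzero ⇒ E is nonsingular.
For each x ∈ F_23, compute rhs = x³ + 16·x + 2 mod 23, then count y ∈ F_23 with y² ≡ rhs.
  x = 0: rhs = 2, matching y values: 5, 18 (2 points).
  x = 1: rhs = 19, matching y values: none (0 points).
  x = 2: rhs = 19, matching y values: none (0 points).
  x = 3: rhs = 8, matching y values: 10, 13 (2 points).
  x = 4: rhs = 15, matching y values: none (0 points).
  x = 5: rhs = 0, matching y values: 0 (1 points).
  x = 6: rhs = 15, matching y values: none (0 points).
  x = 7: rhs = 20, matching y values: none (0 points).
  x = 8: rhs = 21, matching y values: none (0 points).
  x = 9: rhs = 1, matching y values: 1, 22 (2 points).
  x = 10: rhs = 12, matching y values: 9, 14 (2 points).
  x = 11: rhs = 14, matching y values: none (0 points).
  x = 12: rhs = 13, matching y values: 6, 17 (2 points).
  x = 13: rhs = 15, matching y values: none (0 points).
  x = 14: rhs = 3, matching y values: 7, 16 (2 points).
  x = 15: rhs = 6, matching y values: 11, 12 (2 points).
  x = 16: rhs = 7, matching y values: none (0 points).
  x = 17: rhs = 12, matching y values: 9, 14 (2 points).
  x = 18: rhs = 4, matching y values: 2, 21 (2 points).
  x = 19: rhs = 12, matching y values: 9, 14 (2 points).
  x = 20: rhs = 19, matching y values: none (0 points).
  x = 21: rhs = 8, matching y values: 10, 13 (2 points).
  x = 22: rhs = 8, matching y values: 10, 13 (2 points).
Total affine count: 25.
Full point count |E(F_23)| = 25 + 1 = 26.
Hasse bound: |26 − (23+1)| = |2| = 2 ≤ 2√23 ≈ 9.5917 ✓.


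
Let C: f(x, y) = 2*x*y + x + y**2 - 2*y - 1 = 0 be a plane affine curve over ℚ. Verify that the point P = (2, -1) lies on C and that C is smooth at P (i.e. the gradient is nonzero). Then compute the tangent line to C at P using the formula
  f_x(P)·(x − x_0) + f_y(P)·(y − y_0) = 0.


Tangent line at P: 2 - x = 0.

Step 1: f(2, -1) = 0, so P lies on C.
Step 2: partial derivatives
  f_x(x, y) = 2*y + 1, f_y(x, y) = 2*x + 2*y - 2.
  f_x(P) = -1, f_y(P) = 0 (gradient nonzero, so P is smooth).
Step 3: tangent line at P: -1·(x − 2) + 0·(y − -1) = 0.
Expanding: 2 - x = 0.


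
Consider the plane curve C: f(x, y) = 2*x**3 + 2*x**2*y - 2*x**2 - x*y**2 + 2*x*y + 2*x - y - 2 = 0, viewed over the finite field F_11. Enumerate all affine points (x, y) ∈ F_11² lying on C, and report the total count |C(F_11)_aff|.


Affine F_11-points: {(0, 9), (1, 0), (1, 3), (2, 4), (2, 7), (7, 1), (7, 7), (8, 1), (8, 10), (10, 6)}; count = 10.

For each of the 121 pairs (x, y) ∈ F_11², evaluate f(x, y) mod 11. Record the zeros.
  x = 0: [0↦9, 1↦8, 2↦7, 3↦6, 4↦5, 5↦4, 6↦3, 7↦2, 8↦1, 9↦0, 10↦10]  zeros at y ∈ {9}
  x = 1: [0↦0, 1↦2, 2↦2, 3↦0, 4↦7, 5↦1, 6↦4, 7↦5, 8↦4, 9↦1, 10↦7]  zeros at y ∈ {0, 3}
  x = 2: [0↦10, 1↦8, 2↦2, 3↦3, 4↦0, 5↦4, 6↦4, 7↦0, 8↦3, 9↦2, 10↦8]  zeros at y ∈ {4, 7}
  x = 3: [0↦7, 1↦5, 2↦8, 3↦5, 4↦7, 5↦3, 6↦4, 7↦10, 8↦10, 9↦4, 10↦3]  zeros at y ∈ ∅
  x = 4: [0↦3, 1↦5, 2↦10, 3↦7, 4↦7, 5↦10, 6↦5, 7↦3, 8↦4, 9↦8, 10↦4]  zeros at y ∈ ∅
  x = 5: [0↦10, 1↦9, 2↦9, 3↦10, 4↦1, 5↦4, 6↦8, 7↦2, 8↦8, 9↦4, 10↦1]  zeros at y ∈ ∅
  x = 6: [0↦7, 1↦7, 2↦6, 3↦4, 4↦1, 5↦8, 6↦3, 7↦8, 8↦1, 9↦4, 10↦6]  zeros at y ∈ ∅
  x = 7: [0↦6, 1↦0, 2↦2, 3↦1, 4↦8, 5↦1, 6↦2, 7↦0, 8↦6, 9↦9, 10↦9]  zeros at y ∈ {1, 7}
  x = 8: [0↦8, 1↦0, 2↦9, 3↦2, 4↦1, 5↦6, 6↦6, 7↦1, 8↦2, 9↦9, 10↦0]  zeros at y ∈ {1, 10}
  x = 9: [0↦3, 1↦8, 2↦6, 3↦8, 4↦3, 5↦2, 6↦5, 7↦1, 8↦1, 9↦5, 10↦2]  zeros at y ∈ ∅
  x = 10: [0↦3, 1↦3, 2↦5, 3↦9, 4↦4, 5↦1, 6↦0, 7↦1, 8↦4, 9↦9, 10↦5]  zeros at y ∈ {6}
Collecting zeros: affine points = {(0, 9), (1, 0), (1, 3), (2, 4), (2, 7), (7, 1), (7, 7), (8, 1), (8, 10), (10, 6)}.
Total count |C(F_11)_aff| = 10.


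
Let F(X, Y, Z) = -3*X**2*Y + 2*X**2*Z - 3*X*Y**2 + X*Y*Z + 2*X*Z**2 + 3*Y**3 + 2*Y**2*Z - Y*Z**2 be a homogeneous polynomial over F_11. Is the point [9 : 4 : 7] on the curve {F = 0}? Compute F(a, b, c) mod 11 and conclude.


F(9,4,7) ≡ 6 (mod 11); P is NOT on the curve.

Evaluate F(9, 4, 7) term-by-term (mod 11).
  -3*X**2*Y ↦ -3·81·4·1 = -972
  2*X**2*Z ↦ 2·81·1·7 = 1134
  -3*X*Y**2 ↦ -3·9·16·1 = -432
  X*Y*Z ↦ 1·9·4·7 = 252
  2*X*Z**2 ↦ 2·9·1·49 = 882
  3*Y**3 ↦ 3·1·64·1 = 192
  2*Y**2*Z ↦ 2·1·16·7 = 224
  -Y*Z**2 ↦ -1·1·4·49 = -196
Sum: F(9, 4, 7) = (-972) + (1134) + (-432) + (252) + (882) + (192) + (224) + (-196) = 1084.
Reducing mod 11: 1084 ≡ 6 (mod 11).
Since F(a, b, c) ≡ 6 ≠ 0 (mod 11), P does NOT lie on the curve.


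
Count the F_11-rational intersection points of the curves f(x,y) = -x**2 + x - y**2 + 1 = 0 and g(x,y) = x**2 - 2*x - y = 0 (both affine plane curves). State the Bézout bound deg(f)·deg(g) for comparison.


Common zeros: {(1, 10), (6, 2)}; count = 2; Bézout bound = 4.

deg(f) = 2, deg(g) = 2, so Bézout bound = 4.
Scan x ∈ F_11. For each x, list the y ∈ F_11 with f(x, y) ≡ 0 and those with g(x, y) ≡ 0 (mod 11); the common zeros in that column are the intersection.
  x = 0: f ≡ 0 at y ∈ {1, 10}; g ≡ 0 at y ∈ {0}; common: ∅.
  x = 1: f ≡ 0 at y ∈ {1, 10}; g ≡ 0 at y ∈ {10}; common: {10}.
  x = 2: f ≡ 0 at y ∈ ∅; g ≡ 0 at y ∈ {0}; common: ∅.
  x = 3: f ≡ 0 at y ∈ ∅; g ≡ 0 at y ∈ {3}; common: ∅.
  x = 4: f ≡ 0 at y ∈ {0}; g ≡ 0 at y ∈ {8}; common: ∅.
  x = 5: f ≡ 0 at y ∈ {5, 6}; g ≡ 0 at y ∈ {4}; common: ∅.
  x = 6: f ≡ 0 at y ∈ {2, 9}; g ≡ 0 at y ∈ {2}; common: {2}.
  x = 7: f ≡ 0 at y ∈ {5, 6}; g ≡ 0 at y ∈ {2}; common: ∅.
  x = 8: f ≡ 0 at y ∈ {0}; g ≡ 0 at y ∈ {4}; common: ∅.
  x = 9: f ≡ 0 at y ∈ ∅; g ≡ 0 at y ∈ {8}; common: ∅.
  x = 10: f ≡ 0 at y ∈ ∅; g ≡ 0 at y ∈ {3}; common: ∅.
Collecting: common zeros = {(1, 10), (6, 2)}, so the count is 2.
Comparison with the Bézout bound: 2 ≤ 4 = deg(f)·deg(g), as expected for curves with no common component (the affine F_11-count falls short of the bound because intersections may lie at infinity, over extension fields, or carry multiplicity).


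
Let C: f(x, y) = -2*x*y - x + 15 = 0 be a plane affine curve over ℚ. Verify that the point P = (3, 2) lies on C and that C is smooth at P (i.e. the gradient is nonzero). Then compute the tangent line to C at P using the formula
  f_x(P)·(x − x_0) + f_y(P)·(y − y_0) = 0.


Tangent line at P: -5*x - 6*y + 27 = 0.

Step 1: f(3, 2) = 0, so P lies on C.
Step 2: partial derivatives
  f_x(x, y) = -2*y - 1, f_y(x, y) = -2*x.
  f_x(P) = -5, f_y(P) = -6 (gradient nonzero, so P is smooth).
Step 3: tangent line at P: -5·(x − 3) + -6·(y − 2) = 0.
Expanding: -5*x - 6*y + 27 = 0.


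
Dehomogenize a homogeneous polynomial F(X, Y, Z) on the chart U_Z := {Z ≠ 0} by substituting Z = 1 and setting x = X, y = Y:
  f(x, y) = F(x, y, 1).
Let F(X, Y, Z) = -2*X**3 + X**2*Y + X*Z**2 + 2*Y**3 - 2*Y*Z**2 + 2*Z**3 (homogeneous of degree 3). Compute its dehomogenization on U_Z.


f(x, y) = -2*x**3 + x**2*y + x + 2*y**3 - 2*y + 2

On U_Z we set Z = 1. Each monomial c·X^i·Y^j·Z^k in F becomes c·x^i·y^j·1^k = c·x^i·y^j.
Substituting Z = 1: F(X, Y, 1) = -2*x**3 + x**2*y + x + 2*y**3 - 2*y + 2.
Note: deg(f) ≤ deg(F) = 3; strict inequality happens when F is divisible by Z (lost terms).


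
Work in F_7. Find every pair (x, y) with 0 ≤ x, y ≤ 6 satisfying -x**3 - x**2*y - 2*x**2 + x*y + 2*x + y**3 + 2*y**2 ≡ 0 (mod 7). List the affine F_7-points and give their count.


Affine F_7-points: {(0, 0), (0, 5), (1, 6), (2, 2), (3, 1), (3, 2), (5, 1), (5, 2), (6, 6)}; count = 9.

For each of the 49 pairs (x, y) ∈ F_7², evaluate f(x, y) mod 7. Record the zeros.
  x = 0: [0↦0, 1↦3, 2↦2, 3↦3, 4↦5, 5↦0, 6↦1]  zeros at y ∈ {0, 5}
  x = 1: [0↦6, 1↦2, 2↦1, 3↦2, 4↦4, 5↦6, 6↦0]  zeros at y ∈ {6}
  x = 2: [0↦2, 1↦3, 2↦0, 3↦6, 4↦6, 5↦6, 6↦5]  zeros at y ∈ {2}
  x = 3: [0↦3, 1↦0, 2↦0, 3↦2, 4↦5, 5↦1, 6↦3]  zeros at y ∈ {1, 2}
  x = 4: [0↦3, 1↦1, 2↦2, 3↦5, 4↦2, 5↦6, 6↦2]  zeros at y ∈ ∅
  x = 5: [0↦3, 1↦0, 2↦0, 3↦2, 4↦5, 5↦1, 6↦3]  zeros at y ∈ {1, 2}
  x = 6: [0↦4, 1↦5, 2↦2, 3↦1, 4↦1, 5↦1, 6↦0]  zeros at y ∈ {6}
Collecting zeros: affine points = {(0, 0), (0, 5), (1, 6), (2, 2), (3, 1), (3, 2), (5, 1), (5, 2), (6, 6)}.
Total count |C(F_7)_aff| = 9.


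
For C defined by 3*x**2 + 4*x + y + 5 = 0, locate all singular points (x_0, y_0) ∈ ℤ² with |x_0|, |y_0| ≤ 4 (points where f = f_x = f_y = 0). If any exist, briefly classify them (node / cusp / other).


No singular points in the scanned grid; C is smooth there.

Compute partial derivatives:
  f_x = 6*x + 4.
  f_y = 1.
f_y = 1 is a nonzero constant, so f_y never vanishes: no point (x, y) can satisfy f = f_x = f_y = 0. In particular no (x, y) ∈ {−4, ..., 4}² is singular; the curve is smooth.


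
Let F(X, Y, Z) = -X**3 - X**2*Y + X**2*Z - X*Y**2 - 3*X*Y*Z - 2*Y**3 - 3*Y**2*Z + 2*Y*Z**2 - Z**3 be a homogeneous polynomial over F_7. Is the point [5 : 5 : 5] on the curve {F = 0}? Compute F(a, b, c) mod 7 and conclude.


F(5,5,5) ≡ 2 (mod 7); P is NOT on the curve.

Evaluate F(5, 5, 5) term-by-term (mod 7).
  -X**3 ↦ -1·125·1·1 = -125
  -X**2*Y ↦ -1·25·5·1 = -125
  X**2*Z ↦ 1·25·1·5 = 125
  -X*Y**2 ↦ -1·5·25·1 = -125
  -3*X*Y*Z ↦ -3·5·5·5 = -375
  -2*Y**3 ↦ -2·1·125·1 = -250
  -3*Y**2*Z ↦ -3·1·25·5 = -375
  2*Y*Z**2 ↦ 2·1·5·25 = 250
  -Z**3 ↦ -1·1·1·125 = -125
Sum: F(5, 5, 5) = (-125) + (-125) + (125) + (-125) + (-375) + (-250) + (-375) + (250) + (-125) = -1125.
Reducing mod 7: -1125 ≡ 2 (mod 7).
Since F(a, b, c) ≡ 2 ≠ 0 (mod 7), P does NOT lie on the curve.


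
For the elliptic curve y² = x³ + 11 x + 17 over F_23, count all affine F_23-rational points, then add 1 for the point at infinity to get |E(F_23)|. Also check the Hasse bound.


Affine points = {(1, 11), (1, 12), (2, 1), (2, 22), (3, 10), (3, 13), (5, 6), (5, 17), (6, 0), (7, 0), (10, 0), (19, 1), (19, 22), (20, 7), (20, 16)}; affine count = 15; |E(F_23)| = 16.

Discriminant check: Δ ∝ 4a³ + 27b² = 4·11³ + 27·17² = 4·1331 + 27·289 ≡ 17 (mod 23). Nonzero ⇒ E is nonsingular.
For each x ∈ F_23, compute rhs = x³ + 11·x + 17 mod 23, then count y ∈ F_23 with y² ≡ rhs.
  x = 0: rhs = 17, matching y values: none (0 points).
  x = 1: rhs = 6, matching y values: 11, 12 (2 points).
  x = 2: rhs = 1, matching y values: 1, 22 (2 points).
  x = 3: rhs = 8, matching y values: 10, 13 (2 points).
  x = 4: rhs = 10, matching y values: none (0 points).
  x = 5: rhs = 13, matching y values: 6, 17 (2 points).
  x = 6: rhs = 0, matching y values: 0 (1 points).
  x = 7: rhs = 0, matching y values: 0 (1 points).
  x = 8: rhs = 19, matching y values: none (0 points).
  x = 9: rhs = 17, matching y values: none (0 points).
  x = 10: rhs = 0, matching y values: 0 (1 points).
  x = 11: rhs = 20, matching y values: none (0 points).
  x = 12: rhs = 14, matching y values: none (0 points).
  x = 13: rhs = 11, matching y values: none (0 points).
  x = 14: rhs = 17, matching y values: none (0 points).
  x = 15: rhs = 15, matching y values: none (0 points).
  x = 16: rhs = 11, matching y values: none (0 points).
  x = 17: rhs = 11, matching y values: none (0 points).
  x = 18: rhs = 21, matching y values: none (0 points).
  x = 19: rhs = 1, matching y values: 1, 22 (2 points).
  x = 20: rhs = 3, matching y values: 7, 16 (2 points).
  x = 21: rhs = 10, matching y values: none (0 points).
  x = 22: rhs = 5, matching y values: none (0 points).
Total affine count: 15.
Full point count |E(F_23)| = 15 + 1 = 16.
Hasse bound: |16 − (23+1)| = |-8| = 8 ≤ 2√23 ≈ 9.5917 ✓.


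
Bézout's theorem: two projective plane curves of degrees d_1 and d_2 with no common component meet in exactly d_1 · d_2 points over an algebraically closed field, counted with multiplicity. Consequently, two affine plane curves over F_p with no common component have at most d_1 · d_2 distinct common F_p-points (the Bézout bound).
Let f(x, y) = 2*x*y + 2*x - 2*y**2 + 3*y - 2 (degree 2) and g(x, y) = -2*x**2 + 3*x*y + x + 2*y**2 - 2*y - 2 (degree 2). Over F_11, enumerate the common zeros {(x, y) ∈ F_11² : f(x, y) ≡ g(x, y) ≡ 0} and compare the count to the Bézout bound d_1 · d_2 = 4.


Common zeros: {(0, 4)}; count = 1; Bézout bound = 4.

deg(f) = 2, deg(g) = 2, so Bézout bound = 4.
Scan x ∈ F_11. For each x, list the y ∈ F_11 with f(x, y) ≡ 0 and those with g(x, y) ≡ 0 (mod 11); the common zeros in that column are the intersection.
  x = 0: f ≡ 0 at y ∈ {3, 4}; g ≡ 0 at y ∈ {4, 8}; common: {4}.
  x = 1: f ≡ 0 at y ∈ {0, 8}; g ≡ 0 at y ∈ {1, 4}; common: ∅.
  x = 2: f ≡ 0 at y ∈ ∅; g ≡ 0 at y ∈ {3, 6}; common: ∅.
  x = 3: f ≡ 0 at y ∈ {1, 9}; g ≡ 0 at y ∈ {3, 10}; common: ∅.
  x = 4: f ≡ 0 at y ∈ {5, 6}; g ≡ 0 at y ∈ ∅; common: ∅.
  x = 5: f ≡ 0 at y ∈ ∅; g ≡ 0 at y ∈ ∅; common: ∅.
  x = 6: f ≡ 0 at y ∈ ∅; g ≡ 0 at y ∈ ∅; common: ∅.
  x = 7: f ≡ 0 at y ∈ {7}; g ≡ 0 at y ∈ {8, 10}; common: ∅.
  x = 8: f ≡ 0 at y ∈ {2}; g ≡ 0 at y ∈ ∅; common: ∅.
  x = 9: f ≡ 0 at y ∈ ∅; g ≡ 0 at y ∈ ∅; common: ∅.
  x = 10: f ≡ 0 at y ∈ ∅; g ≡ 0 at y ∈ ∅; common: ∅.
Collecting: common zeros = {(0, 4)}, so the count is 1.
Comparison with the Bézout bound: 1 ≤ 4 = deg(f)·deg(g), as expected for curves with no common component (the affine F_11-count falls short of the bound because intersections may lie at infinity, over extension fields, or carry multiplicity).


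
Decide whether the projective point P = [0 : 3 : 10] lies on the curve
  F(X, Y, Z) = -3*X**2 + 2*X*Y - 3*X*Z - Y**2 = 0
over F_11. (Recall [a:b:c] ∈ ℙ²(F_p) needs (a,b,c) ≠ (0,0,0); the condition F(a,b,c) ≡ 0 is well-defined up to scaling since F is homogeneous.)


F(0,3,10) ≡ 2 (mod 11); P is NOT on the curve.

Evaluate F(0, 3, 10) term-by-term (mod 11).
  -3*X**2 ↦ -3·0·1·1 = 0
  2*X*Y ↦ 2·0·3·1 = 0
  -3*X*Z ↦ -3·0·1·10 = 0
  -Y**2 ↦ -1·1·9·1 = -9
Sum: F(0, 3, 10) = (0) + (0) + (0) + (-9) = -9.
Reducing mod 11: -9 ≡ 2 (mod 11).
Since F(a, b, c) ≡ 2 ≠ 0 (mod 11), P does NOT lie on the curve.


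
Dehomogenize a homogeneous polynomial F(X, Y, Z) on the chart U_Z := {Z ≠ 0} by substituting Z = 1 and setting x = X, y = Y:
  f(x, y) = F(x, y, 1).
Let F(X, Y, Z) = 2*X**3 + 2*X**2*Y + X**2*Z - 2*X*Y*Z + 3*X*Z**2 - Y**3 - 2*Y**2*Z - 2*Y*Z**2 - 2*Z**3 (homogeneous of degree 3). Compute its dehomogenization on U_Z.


f(x, y) = 2*x**3 + 2*x**2*y + x**2 - 2*x*y + 3*x - y**3 - 2*y**2 - 2*y - 2

On U_Z we set Z = 1. Each monomial c·X^i·Y^j·Z^k in F becomes c·x^i·y^j·1^k = c·x^i·y^j.
Substituting Z = 1: F(X, Y, 1) = 2*x**3 + 2*x**2*y + x**2 - 2*x*y + 3*x - y**3 - 2*y**2 - 2*y - 2.
Note: deg(f) ≤ deg(F) = 3; strict inequality happens when F is divisible by Z (lost terms).


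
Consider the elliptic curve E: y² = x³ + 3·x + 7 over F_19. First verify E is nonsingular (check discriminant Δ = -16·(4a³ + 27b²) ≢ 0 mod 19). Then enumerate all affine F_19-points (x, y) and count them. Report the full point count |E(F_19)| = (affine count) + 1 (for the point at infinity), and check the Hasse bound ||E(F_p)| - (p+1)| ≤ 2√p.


Affine points = {(0, 8), (0, 11), (1, 7), (1, 12), (3, 9), (3, 10), (4, 8), (4, 11), (8, 7), (8, 12), (10, 7), (10, 12), (12, 2), (12, 17), (13, 1), (13, 18), (14, 0), (15, 8), (15, 11), (16, 3), (16, 16)}; affine count = 21; |E(F_19)| = 22.

Discriminant check: Δ ∝ 4a³ + 27b² = 4·3³ + 27·7² = 4·27 + 27·49 ≡ 6 (mod 19). Nonzero ⇒ E is nonsingular.
For each x ∈ F_19, compute rhs = x³ + 3·x + 7 mod 19, then count y ∈ F_19 with y² ≡ rhs.
  x = 0: rhs = 7, matching y values: 8, 11 (2 points).
  x = 1: rhs = 11, matching y values: 7, 12 (2 points).
  x = 2: rhs = 2, matching y values: none (0 points).
  x = 3: rhs = 5, matching y values: 9, 10 (2 points).
  x = 4: rhs = 7, matching y values: 8, 11 (2 points).
  x = 5: rhs = 14, matching y values: none (0 points).
  x = 6: rhs = 13, matching y values: none (0 points).
  x = 7: rhs = 10, matching y values: none (0 points).
  x = 8: rhs = 11, matching y values: 7, 12 (2 points).
  x = 9: rhs = 3, matching y values: none (0 points).
  x = 10: rhs = 11, matching y values: 7, 12 (2 points).
  x = 11: rhs = 3, matching y values: none (0 points).
  x = 12: rhs = 4, matching y values: 2, 17 (2 points).
  x = 13: rhs = 1, matching y values: 1, 18 (2 points).
  x = 14: rhs = 0, matching y values: 0 (1 points).
  x = 15: rhs = 7, matching y values: 8, 11 (2 points).
  x = 16: rhs = 9, matching y values: 3, 16 (2 points).
  x = 17: rhs = 12, matching y values: none (0 points).
  x = 18: rhs = 3, matching y values: none (0 points).
Total affine count: 21.
Full point count |E(F_19)| = 21 + 1 = 22.
Hasse bound: |22 − (19+1)| = |2| = 2 ≤ 2√19 ≈ 8.7178 ✓.


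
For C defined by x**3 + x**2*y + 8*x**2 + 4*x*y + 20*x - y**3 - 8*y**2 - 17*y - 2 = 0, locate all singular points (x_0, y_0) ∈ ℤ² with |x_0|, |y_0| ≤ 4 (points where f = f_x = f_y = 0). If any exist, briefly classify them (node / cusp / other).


Singular points: {(-2, -3)}; classification: node.

Compute partial derivatives:
  f_x = 3*x**2 + 2*x*y + 16*x + 4*y + 20.
  f_y = x**2 + 4*x - 3*y**2 - 16*y - 17.
Scan x_0 ∈ {−4, ..., 4}. For each x_0, f_y(x_0, y) is a polynomial in y; find its integer roots y ∈ {−4, ..., 4}, then test f_x and f at those candidates.
  x = -4: f_y(-4, y) = -3*y**2 - 16*y - 17; no integer root y with |y| ≤ 4.
  x = -3: f_y(-3, y) = -3*y**2 - 16*y - 20; vanishes at y ∈ {-2}. (-3, -2): f_x = 3 ≠ 0.
  x = -2: f_y(-2, y) = -3*y**2 - 16*y - 21; vanishes at y ∈ {-3}. (-2, -3): f_x = 0, f = 0 — SINGULAR.
  x = -1: f_y(-1, y) = -3*y**2 - 16*y - 20; vanishes at y ∈ {-2}. (-1, -2): f_x = 3 ≠ 0.
  x = 0: f_y(0, y) = -3*y**2 - 16*y - 17; no integer root y with |y| ≤ 4.
  x = 1: f_y(1, y) = -3*y**2 - 16*y - 12; no integer root y with |y| ≤ 4.
  x = 2: f_y(2, y) = -3*y**2 - 16*y - 5; no integer root y with |y| ≤ 4.
  x = 3: f_y(3, y) = -3*y**2 - 16*y + 4; no integer root y with |y| ≤ 4.
  x = 4: f_y(4, y) = -3*y**2 - 16*y + 15; no integer root y with |y| ≤ 4.
Only singular point on the grid: (-2, -3).
Classify: substitute x = -2 + u, y = -3 + v and expand: f = u**3 + u**2*v - u**2 - v**3 + v**2.
No constant or linear terms (consistent with a singular point). Quadratic part: -u**2 + v**2. Cubic part: u**3 + u**2*v - v**3.
The quadratic part v**2 - u**2 = (v − u)(v + u) splits into two distinct linear factors, so there are two distinct tangent lines y − -3 = ±(x − -2) — this is a node (ordinary double point).
Classification: node.


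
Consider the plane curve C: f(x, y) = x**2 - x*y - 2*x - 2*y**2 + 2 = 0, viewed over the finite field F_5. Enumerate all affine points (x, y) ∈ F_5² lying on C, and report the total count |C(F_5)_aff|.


Affine F_5-points: {(0, 1), (0, 4), (1, 3), (1, 4), (2, 2), (3, 0), (3, 1), (4, 0), (4, 3)}; count = 9.

For each of the 25 pairs (x, y) ∈ F_5², evaluate f(x, y) mod 5. Record the zeros.
  x = 0: [0↦2, 1↦0, 2↦4, 3↦4, 4↦0]  zeros at y ∈ {1, 4}
  x = 1: [0↦1, 1↦3, 2↦1, 3↦0, 4↦0]  zeros at y ∈ {3, 4}
  x = 2: [0↦2, 1↦3, 2↦0, 3↦3, 4↦2]  zeros at y ∈ {2}
  x = 3: [0↦0, 1↦0, 2↦1, 3↦3, 4↦1]  zeros at y ∈ {0, 1}
  x = 4: [0↦0, 1↦4, 2↦4, 3↦0, 4↦2]  zeros at y ∈ {0, 3}
Collecting zeros: affine points = {(0, 1), (0, 4), (1, 3), (1, 4), (2, 2), (3, 0), (3, 1), (4, 0), (4, 3)}.
Total count |C(F_5)_aff| = 9.


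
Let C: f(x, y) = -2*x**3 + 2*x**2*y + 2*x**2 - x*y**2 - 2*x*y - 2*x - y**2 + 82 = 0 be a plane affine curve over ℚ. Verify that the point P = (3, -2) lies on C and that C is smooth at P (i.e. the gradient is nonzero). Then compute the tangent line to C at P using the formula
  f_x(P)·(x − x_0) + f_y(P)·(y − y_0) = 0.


Tangent line at P: -68*x + 28*y + 260 = 0.

Step 1: f(3, -2) = 0, so P lies on C.
Step 2: partial derivatives
  f_x(x, y) = -6*x**2 + 4*x*y + 4*x - y**2 - 2*y - 2, f_y(x, y) = 2*x**2 - 2*x*y - 2*x - 2*y.
  f_x(P) = -68, f_y(P) = 28 (gradient nonzero, so P is smooth).
Step 3: tangent line at P: -68·(x − 3) + 28·(y − -2) = 0.
Expanding: -68*x + 28*y + 260 = 0.


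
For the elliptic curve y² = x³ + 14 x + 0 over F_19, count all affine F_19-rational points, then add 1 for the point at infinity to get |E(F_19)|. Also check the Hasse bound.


Affine points = {(0, 0), (2, 6), (2, 13), (4, 5), (4, 14), (5, 9), (5, 10), (7, 2), (7, 17), (8, 4), (8, 15), (9, 0), (10, 0), (13, 2), (13, 17), (16, 8), (16, 11), (18, 2), (18, 17)}; affine count = 19; |E(F_19)| = 20.

Discriminant check: Δ ∝ 4a³ + 27b² = 4·14³ + 27·0² = 4·2744 + 27·0 ≡ 13 (mod 19). Nonzero ⇒ E is nonsingular.
For each x ∈ F_19, compute rhs = x³ + 14·x + 0 mod 19, then count y ∈ F_19 with y² ≡ rhs.
  x = 0: rhs = 0, matching y values: 0 (1 points).
  x = 1: rhs = 15, matching y values: none (0 points).
  x = 2: rhs = 17, matching y values: 6, 13 (2 points).
  x = 3: rhs = 12, matching y values: none (0 points).
  x = 4: rhs = 6, matching y values: 5, 14 (2 points).
  x = 5: rhs = 5, matching y values: 9, 10 (2 points).
  x = 6: rhs = 15, matching y values: none (0 points).
  x = 7: rhs = 4, matching y values: 2, 17 (2 points).
  x = 8: rhs = 16, matching y values: 4, 15 (2 points).
  x = 9: rhs = 0, matching y values: 0 (1 points).
  x = 10: rhs = 0, matching y values: 0 (1 points).
  x = 11: rhs = 3, matching y values: none (0 points).
  x = 12: rhs = 15, matching y values: none (0 points).
  x = 13: rhs = 4, matching y values: 2, 17 (2 points).
  x = 14: rhs = 14, matching y values: none (0 points).
  x = 15: rhs = 13, matching y values: none (0 points).
  x = 16: rhs = 7, matching y values: 8, 11 (2 points).
  x = 17: rhs = 2, matching y values: none (0 points).
  x = 18: rhs = 4, matching y values: 2, 17 (2 points).
Total affine count: 19.
Full point count |E(F_19)| = 19 + 1 = 20.
Hasse bound: |20 − (19+1)| = |0| = 0 ≤ 2√19 ≈ 8.7178 ✓.
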